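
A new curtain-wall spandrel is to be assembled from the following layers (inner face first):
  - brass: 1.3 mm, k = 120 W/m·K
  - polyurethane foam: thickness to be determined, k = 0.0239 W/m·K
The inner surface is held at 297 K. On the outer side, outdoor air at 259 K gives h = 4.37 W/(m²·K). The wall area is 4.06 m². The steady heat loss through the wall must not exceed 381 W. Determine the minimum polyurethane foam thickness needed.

Treating each layer as a thermal resistance in series:
R_brass = L/(kA) = 0.0013/(120×4.06) = 2.668×10^-6 K/W
R_outer film = 1/(h_o·A) = 1/(4.37×4.06) = 0.05636 K/W
Sum of the known resistances R_other = 0.05637 K/W
Required total resistance R_tot = ΔT/Q_allow = 38/381 = 0.09974 K/W
R_polyurethane foam = R_tot − R_other = 0.04337 K/W
L = R·k·A = 0.04337×0.0239×4.06

L ≈ 4.21 mm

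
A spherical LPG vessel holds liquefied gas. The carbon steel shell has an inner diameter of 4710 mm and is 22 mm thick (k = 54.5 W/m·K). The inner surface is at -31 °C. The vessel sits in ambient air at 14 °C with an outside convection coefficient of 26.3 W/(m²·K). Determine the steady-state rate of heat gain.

Each spherical layer contributes R = (1/r_i − 1/r_o)/(4πk):
R_carbon steel shell = (1/2.355 − 1/2.377)/(4π×54.5) = 5.738×10^-6 K/W
R_outer film = 1/(h·4πr_o²) = 1/(26.3×4π×2.377²) = 5.355×10^-4 K/W
R_total = 5.413×10^-4 K/W
Q = ΔT/R_total = 45/5.413×10^-4

Q ≈ 83100 W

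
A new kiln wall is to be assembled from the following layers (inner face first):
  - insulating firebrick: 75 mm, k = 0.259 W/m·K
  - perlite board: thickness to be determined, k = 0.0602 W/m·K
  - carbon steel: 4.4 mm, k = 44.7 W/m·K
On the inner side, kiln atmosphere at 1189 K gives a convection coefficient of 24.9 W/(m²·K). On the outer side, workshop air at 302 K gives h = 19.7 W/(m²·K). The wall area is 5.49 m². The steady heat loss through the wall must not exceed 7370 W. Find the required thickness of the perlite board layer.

Model the wall as resistances in series:
R_inner film = 1/(h_i·A) = 1/(24.9×5.49) = 0.007315 K/W
R_insulating firebrick = L/(kA) = 0.075/(0.259×5.49) = 0.05275 K/W
R_carbon steel = L/(kA) = 0.0044/(44.7×5.49) = 1.793×10^-5 K/W
R_outer film = 1/(h_o·A) = 1/(19.7×5.49) = 0.009246 K/W
Sum of the known resistances R_other = 0.06933 K/W
Required total resistance R_tot = ΔT/Q_allow = 887/7370 = 0.1204 K/W
R_perlite board = R_tot − R_other = 0.05103 K/W
L = R·k·A = 0.05103×0.0602×5.49

L ≈ 16.9 mm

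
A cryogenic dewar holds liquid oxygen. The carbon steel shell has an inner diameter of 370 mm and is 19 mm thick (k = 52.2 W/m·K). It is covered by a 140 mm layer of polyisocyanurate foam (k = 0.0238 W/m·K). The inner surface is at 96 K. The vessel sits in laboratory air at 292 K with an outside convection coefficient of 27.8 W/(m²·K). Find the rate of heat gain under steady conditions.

Q ≈ 29.3 W

Spherical conduction: R = (1/r_in − 1/r_out)/(4πk) per layer; series-sum.
R_carbon steel shell = (1/0.185 − 1/0.204)/(4π×52.2) = 7.675×10^-4 K/W
R_polyisocyanurate foam = (1/0.204 − 1/0.344)/(4π×0.0238) = 6.67 K/W
R_outer film = 1/(h·4πr_o²) = 1/(27.8×4π×0.344²) = 0.02419 K/W
R_total = 6.695 K/W
Q = ΔT/R_total = 196/6.695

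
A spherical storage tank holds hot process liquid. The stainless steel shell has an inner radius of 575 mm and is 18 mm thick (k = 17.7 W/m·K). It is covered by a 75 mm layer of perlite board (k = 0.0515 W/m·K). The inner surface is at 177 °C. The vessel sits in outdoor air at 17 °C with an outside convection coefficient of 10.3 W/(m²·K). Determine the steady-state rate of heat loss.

Q ≈ 516 W

Spherical conduction: R = (1/r_in − 1/r_out)/(4πk) per layer; series-sum.
R_stainless steel shell = (1/0.575 − 1/0.593)/(4π×17.7) = 2.373×10^-4 K/W
R_perlite board = (1/0.593 − 1/0.668)/(4π×0.0515) = 0.2926 K/W
R_outer film = 1/(h·4πr_o²) = 1/(10.3×4π×0.668²) = 0.01731 K/W
R_total = 0.3101 K/W
Q = ΔT/R_total = 160/0.3101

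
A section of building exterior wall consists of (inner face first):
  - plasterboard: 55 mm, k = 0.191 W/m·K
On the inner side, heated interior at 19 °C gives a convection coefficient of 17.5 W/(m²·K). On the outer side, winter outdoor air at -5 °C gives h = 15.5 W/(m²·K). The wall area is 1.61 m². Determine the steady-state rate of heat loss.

Q ≈ 94.3 W

Thermal resistances in series:
R_inner film = 1/(h_i·A) = 1/(17.5×1.61) = 0.03549 K/W
R_plasterboard = L/(kA) = 0.055/(0.191×1.61) = 0.1789 K/W
R_outer film = 1/(h_o·A) = 1/(15.5×1.61) = 0.04007 K/W
R_total = 0.2544 K/W
Q = ΔT / R_total = 24 / 0.2544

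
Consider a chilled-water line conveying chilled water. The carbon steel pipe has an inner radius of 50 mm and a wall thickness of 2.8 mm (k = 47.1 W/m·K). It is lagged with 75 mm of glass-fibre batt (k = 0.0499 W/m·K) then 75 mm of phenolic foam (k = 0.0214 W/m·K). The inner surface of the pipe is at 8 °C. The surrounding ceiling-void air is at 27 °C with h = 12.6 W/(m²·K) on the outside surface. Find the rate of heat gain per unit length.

q′ ≈ 3.01 W/m

Treating each annulus and film as a series resistance:
R_carbon steel pipe wall = ln(52.8/50)/(2π×47.1×1) = 1.841×10^-4 K/W
R_glass-fibre batt = ln(127.8/52.8)/(2π×0.0499×1) = 2.819 K/W
R_phenolic foam = ln(202.8/127.8)/(2π×0.0214×1) = 3.434 K/W
R_outer film = 1/(h_o·2πr_oL) = 1/(12.6×2π×0.2028×1) = 0.06228 K/W
R_total = 6.316 K/W
Q = ΔT/R_total = 19/6.316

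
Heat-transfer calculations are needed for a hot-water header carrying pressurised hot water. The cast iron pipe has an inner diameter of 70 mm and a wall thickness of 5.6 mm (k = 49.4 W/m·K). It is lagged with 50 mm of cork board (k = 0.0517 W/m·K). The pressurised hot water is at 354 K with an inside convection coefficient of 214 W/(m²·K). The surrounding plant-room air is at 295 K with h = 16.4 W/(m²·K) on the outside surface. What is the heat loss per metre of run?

q′ ≈ 22.7 W/m

For a radial system each layer contributes R = ln(r_out/r_in)/(2πkL); films add R = 1/(hA).
R_inner film = 1/(h_i·2πr₁L) = 1/(214×2π×0.035×1) = 0.02125 K/W
R_cast iron pipe wall = ln(40.6/35)/(2π×49.4×1) = 4.782×10^-4 K/W
R_cork board = ln(90.6/40.6)/(2π×0.0517×1) = 2.471 K/W
R_outer film = 1/(h_o·2πr_oL) = 1/(16.4×2π×0.0906×1) = 0.1071 K/W
R_total = 2.6 K/W
Q = ΔT/R_total = 59/2.6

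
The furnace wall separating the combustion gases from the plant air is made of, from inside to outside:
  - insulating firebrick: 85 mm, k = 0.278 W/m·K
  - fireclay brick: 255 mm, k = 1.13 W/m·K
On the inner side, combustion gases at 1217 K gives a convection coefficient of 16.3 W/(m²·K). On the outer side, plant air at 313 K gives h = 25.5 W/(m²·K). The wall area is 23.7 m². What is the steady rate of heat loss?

Q ≈ 33900 W

Using the resistance-network approach (series):
R_inner film = 1/(h_i·A) = 1/(16.3×23.7) = 0.002589 K/W
R_insulating firebrick = L/(kA) = 0.085/(0.278×23.7) = 0.0129 K/W
R_fireclay brick = L/(kA) = 0.255/(1.13×23.7) = 0.009522 K/W
R_outer film = 1/(h_o·A) = 1/(25.5×23.7) = 0.001655 K/W
R_total = 0.02667 K/W
Q = ΔT / R_total = 904 / 0.02667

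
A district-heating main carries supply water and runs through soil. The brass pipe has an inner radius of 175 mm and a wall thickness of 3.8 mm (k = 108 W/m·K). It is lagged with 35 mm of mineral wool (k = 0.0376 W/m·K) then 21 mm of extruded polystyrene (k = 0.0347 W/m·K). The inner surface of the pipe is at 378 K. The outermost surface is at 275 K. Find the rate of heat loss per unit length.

Radial resistances (cylindrical: R_cond = ln(r_o/r_i)/(2πkL), R_conv = 1/(h·2πrL)):
R_brass pipe wall = ln(178.8/175)/(2π×108×1) = 3.166×10^-5 K/W
R_mineral wool = ln(213.8/178.8)/(2π×0.0376×1) = 0.7567 K/W
R_extruded polystyrene = ln(234.8/213.8)/(2π×0.0347×1) = 0.4297 K/W
R_total = 1.186 K/W
Q = ΔT/R_total = 103/1.186

q′ ≈ 86.8 W/m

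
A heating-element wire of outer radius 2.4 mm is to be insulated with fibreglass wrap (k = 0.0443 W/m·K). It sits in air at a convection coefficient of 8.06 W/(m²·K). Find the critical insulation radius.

r_cr ≈ 5.5 mm

For a cylinder r_cr = k/h = 0.0443/8.06
r_cr = 5.5 mm; since the bare radius (2.4 mm) is below r_cr, adding a thin layer of insulation will *increase* heat loss.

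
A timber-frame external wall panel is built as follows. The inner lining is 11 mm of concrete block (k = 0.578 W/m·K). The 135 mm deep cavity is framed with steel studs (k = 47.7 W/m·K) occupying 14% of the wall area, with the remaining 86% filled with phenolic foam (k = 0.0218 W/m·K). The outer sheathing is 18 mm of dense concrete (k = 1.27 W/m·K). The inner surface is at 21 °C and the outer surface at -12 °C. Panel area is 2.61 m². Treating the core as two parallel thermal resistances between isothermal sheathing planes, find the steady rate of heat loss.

Q ≈ 1610 W

Sheathing layers in series; stud and cavity paths in parallel between them.
R_inner = 0.011/(0.578×2.61) = 0.007292 K/W
R_stud  = 0.135/(47.7×0.14×2.61) = 0.007745 K/W
R_cav   = 0.135/(0.0218×0.86×2.61) = 2.759 K/W
1/R_core = 1/R_stud + 1/R_cav → R_core = 0.007724 K/W
R_outer = 0.018/(1.27×2.61) = 0.00543 K/W
R_total = 0.02045 K/W
Q = ΔT/R_total = 33/0.02045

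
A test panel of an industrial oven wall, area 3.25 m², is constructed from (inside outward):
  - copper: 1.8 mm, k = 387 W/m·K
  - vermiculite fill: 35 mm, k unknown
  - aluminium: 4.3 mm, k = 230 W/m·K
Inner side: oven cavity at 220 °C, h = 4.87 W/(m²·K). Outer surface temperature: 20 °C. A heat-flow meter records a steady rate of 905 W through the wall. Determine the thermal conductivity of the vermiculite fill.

Thermal resistances in series:
R_inner film = 1/(h_i·A) = 1/(4.87×3.25) = 0.06318 K/W
R_copper = L/(kA) = 0.0018/(387×3.25) = 1.431×10^-6 K/W
R_aluminium = L/(kA) = 0.0043/(230×3.25) = 5.753×10^-6 K/W
Sum of known resistances R_other = 0.06319 K/W
Total R = ΔT/Q = 200/905 = 0.221 K/W
R_vermiculite fill = R_total − R_other = 0.1578 K/W
k = L/(R·A) = 0.035/(0.1578×3.25)

k ≈ 0.0682 W/(m·K)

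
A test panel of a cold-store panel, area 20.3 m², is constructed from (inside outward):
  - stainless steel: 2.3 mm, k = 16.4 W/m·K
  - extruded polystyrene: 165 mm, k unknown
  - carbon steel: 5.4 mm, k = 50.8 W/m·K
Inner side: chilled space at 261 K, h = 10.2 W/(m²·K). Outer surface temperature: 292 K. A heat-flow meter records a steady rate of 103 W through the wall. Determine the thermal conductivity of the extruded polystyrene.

k ≈ 0.0274 W/(m·K)

Using the resistance-network approach (series):
R_inner film = 1/(h_i·A) = 1/(10.2×20.3) = 0.00483 K/W
R_stainless steel = L/(kA) = 0.0023/(16.4×20.3) = 6.909×10^-6 K/W
R_carbon steel = L/(kA) = 0.0054/(50.8×20.3) = 5.236×10^-6 K/W
Sum of known resistances R_other = 0.004842 K/W
Total R = ΔT/Q = 31/103 = 0.301 K/W
R_extruded polystyrene = R_total − R_other = 0.2961 K/W
k = L/(R·A) = 0.165/(0.2961×20.3)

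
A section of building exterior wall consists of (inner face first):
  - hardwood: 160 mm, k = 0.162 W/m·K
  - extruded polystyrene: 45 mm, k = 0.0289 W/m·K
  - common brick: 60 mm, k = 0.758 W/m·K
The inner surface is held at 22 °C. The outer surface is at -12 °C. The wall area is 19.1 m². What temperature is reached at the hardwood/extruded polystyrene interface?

T ≈ 9.2 °C

Using the resistance-network approach (series):
R_hardwood = L/(kA) = 0.16/(0.162×19.1) = 0.05171 K/W
R_extruded polystyrene = L/(kA) = 0.045/(0.0289×19.1) = 0.08152 K/W
R_common brick = L/(kA) = 0.06/(0.758×19.1) = 0.004144 K/W
R_total = 0.1374 K/W;  Q = ΔT/R_total = 34/0.1374 = 247.5 W
T_interface = T_inner − Q·ΣR(inner→interface) = 22 − 247×0.05171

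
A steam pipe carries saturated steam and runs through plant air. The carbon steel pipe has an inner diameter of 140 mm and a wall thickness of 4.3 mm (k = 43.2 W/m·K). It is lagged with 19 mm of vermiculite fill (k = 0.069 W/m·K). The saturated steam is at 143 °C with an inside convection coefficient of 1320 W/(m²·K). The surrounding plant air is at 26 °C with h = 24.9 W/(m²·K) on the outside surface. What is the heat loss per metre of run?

Radial resistances (cylindrical: R_cond = ln(r_o/r_i)/(2πkL), R_conv = 1/(h·2πrL)):
R_inner film = 1/(h_i·2πr₁L) = 1/(1320×2π×0.07×1) = 0.001722 K/W
R_carbon steel pipe wall = ln(74.3/70)/(2π×43.2×1) = 2.196×10^-4 K/W
R_vermiculite fill = ln(93.3/74.3)/(2π×0.069×1) = 0.5252 K/W
R_outer film = 1/(h_o·2πr_oL) = 1/(24.9×2π×0.0933×1) = 0.06851 K/W
R_total = 0.5957 K/W
Q = ΔT/R_total = 117/0.5957

q′ ≈ 196 W/m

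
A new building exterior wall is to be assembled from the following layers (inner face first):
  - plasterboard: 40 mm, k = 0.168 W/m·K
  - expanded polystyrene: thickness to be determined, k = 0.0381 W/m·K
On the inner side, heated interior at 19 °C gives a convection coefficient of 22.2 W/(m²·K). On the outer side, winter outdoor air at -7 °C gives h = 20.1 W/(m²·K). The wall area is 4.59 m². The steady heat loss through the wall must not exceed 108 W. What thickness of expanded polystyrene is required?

Thermal resistances in series:
R_inner film = 1/(h_i·A) = 1/(22.2×4.59) = 0.009814 K/W
R_plasterboard = L/(kA) = 0.04/(0.168×4.59) = 0.05187 K/W
R_outer film = 1/(h_o·A) = 1/(20.1×4.59) = 0.01084 K/W
Sum of the known resistances R_other = 0.07253 K/W
Required total resistance R_tot = ΔT/Q_allow = 26/108 = 0.2407 K/W
R_expanded polystyrene = R_tot − R_other = 0.1682 K/W
L = R·k·A = 0.1682×0.0381×4.59

L ≈ 29.4 mm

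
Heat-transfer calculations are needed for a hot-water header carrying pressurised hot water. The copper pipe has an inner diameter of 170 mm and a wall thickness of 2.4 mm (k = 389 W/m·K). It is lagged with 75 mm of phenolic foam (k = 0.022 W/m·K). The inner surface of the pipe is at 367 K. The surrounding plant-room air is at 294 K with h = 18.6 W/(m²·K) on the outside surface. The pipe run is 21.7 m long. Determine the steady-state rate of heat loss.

Q ≈ 349 W

Treating each annulus and film as a series resistance:
R_copper pipe wall = ln(87.4/85)/(2π×389×21.7) = 5.25×10^-7 K/W
R_phenolic foam = ln(162.4/87.4)/(2π×0.022×21.7) = 0.2066 K/W
R_outer film = 1/(h_o·2πr_oL) = 1/(18.6×2π×0.1624×21.7) = 0.002428 K/W
R_total = 0.209 K/W
Q = ΔT/R_total = 73/0.209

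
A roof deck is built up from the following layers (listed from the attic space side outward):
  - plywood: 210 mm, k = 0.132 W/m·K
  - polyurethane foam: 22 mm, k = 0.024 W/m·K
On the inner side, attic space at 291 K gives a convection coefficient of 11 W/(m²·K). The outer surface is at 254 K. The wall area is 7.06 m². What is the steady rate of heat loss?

Thermal resistances in series:
R_inner film = 1/(h_i·A) = 1/(11×7.06) = 0.01288 K/W
R_plywood = L/(kA) = 0.21/(0.132×7.06) = 0.2253 K/W
R_polyurethane foam = L/(kA) = 0.022/(0.024×7.06) = 0.1298 K/W
R_total = 0.3681 K/W
Q = ΔT / R_total = 37 / 0.3681

Q ≈ 101 W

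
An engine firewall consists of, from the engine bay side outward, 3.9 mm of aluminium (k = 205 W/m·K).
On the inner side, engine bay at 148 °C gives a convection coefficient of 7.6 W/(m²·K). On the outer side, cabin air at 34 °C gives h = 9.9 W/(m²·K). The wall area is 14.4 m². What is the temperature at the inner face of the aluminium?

T ≈ 83.5 °C

Using the resistance-network approach (series):
R_inner film = 1/(h_i·A) = 1/(7.6×14.4) = 0.009137 K/W
R_aluminium = L/(kA) = 0.0039/(205×14.4) = 1.321×10^-6 K/W
R_outer film = 1/(h_o·A) = 1/(9.9×14.4) = 0.007015 K/W
R_total = 0.01615 K/W;  Q = ΔT/R_total = 114/0.01615 = 7057 W
T_interface = T_inner − Q·ΣR(inner→interface) = 148 − 7060×0.009137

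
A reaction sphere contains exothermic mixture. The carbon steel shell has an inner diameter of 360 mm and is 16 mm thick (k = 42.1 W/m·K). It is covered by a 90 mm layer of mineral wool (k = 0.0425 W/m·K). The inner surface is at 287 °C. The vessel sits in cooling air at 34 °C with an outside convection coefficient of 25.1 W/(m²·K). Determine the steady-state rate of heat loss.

Each spherical layer contributes R = (1/r_i − 1/r_o)/(4πk):
R_carbon steel shell = (1/0.18 − 1/0.196)/(4π×42.1) = 8.572×10^-4 K/W
R_mineral wool = (1/0.196 − 1/0.286)/(4π×0.0425) = 3.006 K/W
R_outer film = 1/(h·4πr_o²) = 1/(25.1×4π×0.286²) = 0.03876 K/W
R_total = 3.046 K/W
Q = ΔT/R_total = 253/3.046

Q ≈ 83.1 W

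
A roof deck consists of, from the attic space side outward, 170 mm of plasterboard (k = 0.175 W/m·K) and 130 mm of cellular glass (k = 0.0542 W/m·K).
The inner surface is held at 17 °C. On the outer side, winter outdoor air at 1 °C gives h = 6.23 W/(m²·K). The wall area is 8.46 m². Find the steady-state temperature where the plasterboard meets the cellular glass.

T ≈ 12.6 °C

Using the resistance-network approach (series):
R_plasterboard = L/(kA) = 0.17/(0.175×8.46) = 0.1148 K/W
R_cellular glass = L/(kA) = 0.13/(0.0542×8.46) = 0.2835 K/W
R_outer film = 1/(h_o·A) = 1/(6.23×8.46) = 0.01897 K/W
R_total = 0.4173 K/W;  Q = ΔT/R_total = 16/0.4173 = 38.34 W
T_interface = T_inner − Q·ΣR(inner→interface) = 17 − 38.3×0.1148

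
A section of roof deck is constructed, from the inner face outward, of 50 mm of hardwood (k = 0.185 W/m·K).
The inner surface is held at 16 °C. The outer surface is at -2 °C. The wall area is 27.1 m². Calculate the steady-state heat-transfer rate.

Q ≈ 1800 W

Using the resistance-network approach (series):
R_hardwood = L/(kA) = 0.05/(0.185×27.1) = 0.009973 K/W
R_total = 0.009973 K/W
Q = ΔT / R_total = 18 / 0.009973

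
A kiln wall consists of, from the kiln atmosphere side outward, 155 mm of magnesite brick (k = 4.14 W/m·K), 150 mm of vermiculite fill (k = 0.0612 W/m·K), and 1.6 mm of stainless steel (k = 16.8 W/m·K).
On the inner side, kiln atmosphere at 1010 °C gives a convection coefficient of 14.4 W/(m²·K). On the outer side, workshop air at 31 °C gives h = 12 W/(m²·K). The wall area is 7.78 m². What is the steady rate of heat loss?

Series thermal resistances:
R_inner film = 1/(h_i·A) = 1/(14.4×7.78) = 0.008926 K/W
R_magnesite brick = L/(kA) = 0.155/(4.14×7.78) = 0.004812 K/W
R_vermiculite fill = L/(kA) = 0.15/(0.0612×7.78) = 0.315 K/W
R_stainless steel = L/(kA) = 0.0016/(16.8×7.78) = 1.224×10^-5 K/W
R_outer film = 1/(h_o·A) = 1/(12×7.78) = 0.01071 K/W
R_total = 0.3395 K/W
Q = ΔT / R_total = 979 / 0.3395

Q ≈ 2880 W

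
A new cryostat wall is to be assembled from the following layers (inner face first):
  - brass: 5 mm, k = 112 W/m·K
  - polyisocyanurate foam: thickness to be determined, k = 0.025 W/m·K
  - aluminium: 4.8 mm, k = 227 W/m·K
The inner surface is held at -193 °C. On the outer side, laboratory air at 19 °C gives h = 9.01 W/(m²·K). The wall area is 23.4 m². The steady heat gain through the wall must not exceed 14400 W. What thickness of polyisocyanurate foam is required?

L ≈ 5.84 mm

Series thermal resistances:
R_brass = L/(kA) = 0.005/(112×23.4) = 1.908×10^-6 K/W
R_aluminium = L/(kA) = 0.0048/(227×23.4) = 9.036×10^-7 K/W
R_outer film = 1/(h_o·A) = 1/(9.01×23.4) = 0.004743 K/W
Sum of the known resistances R_other = 0.004746 K/W
Required total resistance R_tot = ΔT/Q_allow = 212/14400 = 0.01472 K/W
R_polyisocyanurate foam = R_tot − R_other = 0.009976 K/W
L = R·k·A = 0.009976×0.025×23.4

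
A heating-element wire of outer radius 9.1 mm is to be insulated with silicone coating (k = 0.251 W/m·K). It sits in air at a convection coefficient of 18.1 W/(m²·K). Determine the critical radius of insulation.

For a cylinder r_cr = k/h = 0.251/18.1
r_cr = 13.9 mm; since the bare radius (9.1 mm) is below r_cr, adding a thin layer of insulation will *increase* heat loss.

r_cr ≈ 13.9 mm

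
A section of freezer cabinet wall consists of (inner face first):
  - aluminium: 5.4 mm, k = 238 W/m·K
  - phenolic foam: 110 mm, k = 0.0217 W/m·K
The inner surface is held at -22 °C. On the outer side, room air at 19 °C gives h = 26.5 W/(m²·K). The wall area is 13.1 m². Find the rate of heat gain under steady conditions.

Q ≈ 105 W

Thermal resistances in series:
R_aluminium = L/(kA) = 0.0054/(238×13.1) = 1.732×10^-6 K/W
R_phenolic foam = L/(kA) = 0.11/(0.0217×13.1) = 0.387 K/W
R_outer film = 1/(h_o·A) = 1/(26.5×13.1) = 0.002881 K/W
R_total = 0.3898 K/W
Q = ΔT / R_total = 41 / 0.3898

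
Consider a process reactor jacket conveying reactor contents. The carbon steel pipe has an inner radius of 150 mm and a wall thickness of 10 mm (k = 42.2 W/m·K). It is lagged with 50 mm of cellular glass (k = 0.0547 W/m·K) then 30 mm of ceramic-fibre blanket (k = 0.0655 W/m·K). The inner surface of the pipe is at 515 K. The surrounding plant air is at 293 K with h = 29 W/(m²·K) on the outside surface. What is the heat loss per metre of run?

q′ ≈ 195 W/m

Treating each annulus and film as a series resistance:
R_carbon steel pipe wall = ln(160/150)/(2π×42.2×1) = 2.434×10^-4 K/W
R_cellular glass = ln(210/160)/(2π×0.0547×1) = 0.7912 K/W
R_ceramic-fibre blanket = ln(240/210)/(2π×0.0655×1) = 0.3245 K/W
R_outer film = 1/(h_o·2πr_oL) = 1/(29×2π×0.24×1) = 0.02287 K/W
R_total = 1.139 K/W
Q = ΔT/R_total = 222/1.139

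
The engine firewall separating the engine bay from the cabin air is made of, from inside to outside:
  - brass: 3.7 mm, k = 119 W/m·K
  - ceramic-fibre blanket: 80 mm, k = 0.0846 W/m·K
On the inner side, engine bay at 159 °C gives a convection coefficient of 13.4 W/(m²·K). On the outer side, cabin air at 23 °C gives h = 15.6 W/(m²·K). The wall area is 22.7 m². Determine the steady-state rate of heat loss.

Using the resistance-network approach (series):
R_inner film = 1/(h_i·A) = 1/(13.4×22.7) = 0.003288 K/W
R_brass = L/(kA) = 0.0037/(119×22.7) = 1.37×10^-6 K/W
R_ceramic-fibre blanket = L/(kA) = 0.08/(0.0846×22.7) = 0.04166 K/W
R_outer film = 1/(h_o·A) = 1/(15.6×22.7) = 0.002824 K/W
R_total = 0.04777 K/W
Q = ΔT / R_total = 136 / 0.04777

Q ≈ 2850 W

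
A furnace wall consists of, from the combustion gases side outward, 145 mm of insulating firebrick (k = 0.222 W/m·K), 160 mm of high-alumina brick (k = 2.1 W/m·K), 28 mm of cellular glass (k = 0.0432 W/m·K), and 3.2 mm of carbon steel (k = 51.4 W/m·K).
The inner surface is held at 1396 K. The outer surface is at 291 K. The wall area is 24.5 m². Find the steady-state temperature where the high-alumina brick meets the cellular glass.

T ≈ 811 K

Series thermal resistances:
R_insulating firebrick = L/(kA) = 0.145/(0.222×24.5) = 0.02666 K/W
R_high-alumina brick = L/(kA) = 0.16/(2.1×24.5) = 0.00311 K/W
R_cellular glass = L/(kA) = 0.028/(0.0432×24.5) = 0.02646 K/W
R_carbon steel = L/(kA) = 0.0032/(51.4×24.5) = 2.541×10^-6 K/W
R_total = 0.05623 K/W;  Q = ΔT/R_total = 1105/0.05623 = 19650 W
T_interface = T_inner − Q·ΣR(inner→interface) = 1396 − 19700×0.02977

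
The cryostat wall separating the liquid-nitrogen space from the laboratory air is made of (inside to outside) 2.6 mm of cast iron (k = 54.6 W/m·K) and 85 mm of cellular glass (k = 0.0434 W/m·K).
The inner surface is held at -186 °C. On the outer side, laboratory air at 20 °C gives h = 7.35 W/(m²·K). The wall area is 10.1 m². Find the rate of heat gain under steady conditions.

Q ≈ 993 W

Model the wall as resistances in series:
R_cast iron = L/(kA) = 0.0026/(54.6×10.1) = 4.715×10^-6 K/W
R_cellular glass = L/(kA) = 0.085/(0.0434×10.1) = 0.1939 K/W
R_outer film = 1/(h_o·A) = 1/(7.35×10.1) = 0.01347 K/W
R_total = 0.2074 K/W
Q = ΔT / R_total = 206 / 0.2074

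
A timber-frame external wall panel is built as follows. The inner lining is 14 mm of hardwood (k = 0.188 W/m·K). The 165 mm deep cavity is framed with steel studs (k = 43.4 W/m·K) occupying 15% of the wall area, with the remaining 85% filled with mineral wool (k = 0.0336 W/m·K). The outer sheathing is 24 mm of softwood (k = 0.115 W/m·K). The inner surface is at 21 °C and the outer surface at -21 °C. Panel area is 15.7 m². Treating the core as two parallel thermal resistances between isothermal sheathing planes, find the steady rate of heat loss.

Sheathing layers in series; stud and cavity paths in parallel between them.
R_inner = 0.014/(0.188×15.7) = 0.004743 K/W
R_stud  = 0.165/(43.4×0.15×15.7) = 0.001614 K/W
R_cav   = 0.165/(0.0336×0.85×15.7) = 0.368 K/W
1/R_core = 1/R_stud + 1/R_cav → R_core = 0.001607 K/W
R_outer = 0.024/(0.115×15.7) = 0.01329 K/W
R_total = 0.01964 K/W
Q = ΔT/R_total = 42/0.01964

Q ≈ 2140 W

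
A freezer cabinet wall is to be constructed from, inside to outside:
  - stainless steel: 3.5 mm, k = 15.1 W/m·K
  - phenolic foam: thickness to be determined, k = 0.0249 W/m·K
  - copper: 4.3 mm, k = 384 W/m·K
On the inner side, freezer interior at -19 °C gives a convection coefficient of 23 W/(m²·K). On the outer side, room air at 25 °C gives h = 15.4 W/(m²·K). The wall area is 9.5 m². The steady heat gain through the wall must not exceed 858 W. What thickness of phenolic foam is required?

Thermal resistances in series:
R_inner film = 1/(h_i·A) = 1/(23×9.5) = 0.004577 K/W
R_stainless steel = L/(kA) = 0.0035/(15.1×9.5) = 2.44×10^-5 K/W
R_copper = L/(kA) = 0.0043/(384×9.5) = 1.179×10^-6 K/W
R_outer film = 1/(h_o·A) = 1/(15.4×9.5) = 0.006835 K/W
Sum of the known resistances R_other = 0.01144 K/W
Required total resistance R_tot = ΔT/Q_allow = 44/858 = 0.05128 K/W
R_phenolic foam = R_tot − R_other = 0.03984 K/W
L = R·k·A = 0.03984×0.0249×9.5

L ≈ 9.43 mm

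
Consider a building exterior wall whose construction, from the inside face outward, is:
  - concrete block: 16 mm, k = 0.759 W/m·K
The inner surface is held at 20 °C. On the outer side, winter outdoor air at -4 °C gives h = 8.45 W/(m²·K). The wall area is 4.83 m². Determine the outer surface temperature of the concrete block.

Model the wall as resistances in series:
R_concrete block = L/(kA) = 0.016/(0.759×4.83) = 0.004364 K/W
R_outer film = 1/(h_o·A) = 1/(8.45×4.83) = 0.0245 K/W
R_total = 0.02887 K/W;  Q = ΔT/R_total = 24/0.02887 = 831.4 W
T_interface = T_inner − Q·ΣR(inner→interface) = 20 − 831×0.004364

T ≈ 16.4 °C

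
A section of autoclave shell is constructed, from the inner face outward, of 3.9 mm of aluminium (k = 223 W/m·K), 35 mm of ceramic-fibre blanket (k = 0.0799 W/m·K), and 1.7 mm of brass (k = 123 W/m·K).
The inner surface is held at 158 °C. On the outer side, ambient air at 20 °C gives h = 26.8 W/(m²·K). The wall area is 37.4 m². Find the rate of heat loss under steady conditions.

Q ≈ 10900 W

Using the resistance-network approach (series):
R_aluminium = L/(kA) = 0.0039/(223×37.4) = 4.676×10^-7 K/W
R_ceramic-fibre blanket = L/(kA) = 0.035/(0.0799×37.4) = 0.01171 K/W
R_brass = L/(kA) = 0.0017/(123×37.4) = 3.695×10^-7 K/W
R_outer film = 1/(h_o·A) = 1/(26.8×37.4) = 9.977×10^-4 K/W
R_total = 0.01271 K/W
Q = ΔT / R_total = 138 / 0.01271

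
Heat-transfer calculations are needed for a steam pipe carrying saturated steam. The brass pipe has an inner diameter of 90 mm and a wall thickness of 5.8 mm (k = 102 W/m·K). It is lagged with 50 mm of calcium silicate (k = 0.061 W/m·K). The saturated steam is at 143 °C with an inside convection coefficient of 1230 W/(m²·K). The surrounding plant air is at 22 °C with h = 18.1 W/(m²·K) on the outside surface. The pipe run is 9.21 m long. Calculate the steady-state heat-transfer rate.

Q ≈ 593 W

Treating each annulus and film as a series resistance:
R_inner film = 1/(h_i·2πr₁L) = 1/(1230×2π×0.045×9.21) = 3.122×10^-4 K/W
R_brass pipe wall = ln(50.8/45)/(2π×102×9.21) = 2.054×10^-5 K/W
R_calcium silicate = ln(100.8/50.8)/(2π×0.061×9.21) = 0.1941 K/W
R_outer film = 1/(h_o·2πr_oL) = 1/(18.1×2π×0.1008×9.21) = 0.009472 K/W
R_total = 0.2039 K/W
Q = ΔT/R_total = 121/0.2039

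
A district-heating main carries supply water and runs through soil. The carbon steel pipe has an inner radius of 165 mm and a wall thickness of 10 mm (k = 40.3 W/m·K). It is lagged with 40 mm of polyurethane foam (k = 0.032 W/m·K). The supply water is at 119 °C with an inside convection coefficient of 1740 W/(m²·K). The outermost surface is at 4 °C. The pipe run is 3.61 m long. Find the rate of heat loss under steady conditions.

Q ≈ 405 W

Radial resistances (cylindrical: R_cond = ln(r_o/r_i)/(2πkL), R_conv = 1/(h·2πrL)):
R_inner film = 1/(h_i·2πr₁L) = 1/(1740×2π×0.165×3.61) = 1.536×10^-4 K/W
R_carbon steel pipe wall = ln(175/165)/(2π×40.3×3.61) = 6.437×10^-5 K/W
R_polyurethane foam = ln(215/175)/(2π×0.032×3.61) = 0.2836 K/W
R_total = 0.2838 K/W
Q = ΔT/R_total = 115/0.2838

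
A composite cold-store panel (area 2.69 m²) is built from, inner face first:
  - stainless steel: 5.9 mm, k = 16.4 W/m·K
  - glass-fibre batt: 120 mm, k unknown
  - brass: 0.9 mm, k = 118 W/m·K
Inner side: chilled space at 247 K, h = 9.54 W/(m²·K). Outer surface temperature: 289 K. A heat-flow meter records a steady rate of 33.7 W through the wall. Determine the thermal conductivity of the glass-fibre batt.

k ≈ 0.037 W/(m·K)

Model the wall as resistances in series:
R_inner film = 1/(h_i·A) = 1/(9.54×2.69) = 0.03897 K/W
R_stainless steel = L/(kA) = 0.0059/(16.4×2.69) = 1.337×10^-4 K/W
R_brass = L/(kA) = 0.0009/(118×2.69) = 2.835×10^-6 K/W
Sum of known resistances R_other = 0.0391 K/W
Total R = ΔT/Q = 42/33.7 = 1.246 K/W
R_glass-fibre batt = R_total − R_other = 1.207 K/W
k = L/(R·A) = 0.12/(1.207×2.69)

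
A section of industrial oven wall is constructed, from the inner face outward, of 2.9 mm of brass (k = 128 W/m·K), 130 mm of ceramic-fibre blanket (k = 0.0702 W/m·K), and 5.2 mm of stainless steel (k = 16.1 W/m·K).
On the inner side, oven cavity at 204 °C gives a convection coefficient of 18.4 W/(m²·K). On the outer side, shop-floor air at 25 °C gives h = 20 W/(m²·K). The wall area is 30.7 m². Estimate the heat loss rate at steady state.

Series thermal resistances:
R_inner film = 1/(h_i·A) = 1/(18.4×30.7) = 0.00177 K/W
R_brass = L/(kA) = 0.0029/(128×30.7) = 7.38×10^-7 K/W
R_ceramic-fibre blanket = L/(kA) = 0.13/(0.0702×30.7) = 0.06032 K/W
R_stainless steel = L/(kA) = 0.0052/(16.1×30.7) = 1.052×10^-5 K/W
R_outer film = 1/(h_o·A) = 1/(20×30.7) = 0.001629 K/W
R_total = 0.06373 K/W
Q = ΔT / R_total = 179 / 0.06373

Q ≈ 2810 W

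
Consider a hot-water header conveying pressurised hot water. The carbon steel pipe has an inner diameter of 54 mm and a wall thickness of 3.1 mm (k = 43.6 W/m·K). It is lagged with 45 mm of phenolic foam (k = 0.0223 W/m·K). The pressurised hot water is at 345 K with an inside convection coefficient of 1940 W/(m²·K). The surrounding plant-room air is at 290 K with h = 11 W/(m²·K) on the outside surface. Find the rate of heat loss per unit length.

Radial resistances (cylindrical: R_cond = ln(r_o/r_i)/(2πkL), R_conv = 1/(h·2πrL)):
R_inner film = 1/(h_i·2πr₁L) = 1/(1940×2π×0.027×1) = 0.003038 K/W
R_carbon steel pipe wall = ln(30.1/27)/(2π×43.6×1) = 3.967×10^-4 K/W
R_phenolic foam = ln(75.1/30.1)/(2π×0.0223×1) = 6.525 K/W
R_outer film = 1/(h_o·2πr_oL) = 1/(11×2π×0.0751×1) = 0.1927 K/W
R_total = 6.721 K/W
Q = ΔT/R_total = 55/6.721

q′ ≈ 8.18 W/m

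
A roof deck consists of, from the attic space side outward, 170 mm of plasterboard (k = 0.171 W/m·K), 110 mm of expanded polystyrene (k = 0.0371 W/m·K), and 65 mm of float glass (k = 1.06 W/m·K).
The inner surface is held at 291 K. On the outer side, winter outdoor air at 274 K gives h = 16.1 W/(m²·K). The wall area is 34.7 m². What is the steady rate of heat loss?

Q ≈ 144 W

Model the wall as resistances in series:
R_plasterboard = L/(kA) = 0.17/(0.171×34.7) = 0.02865 K/W
R_expanded polystyrene = L/(kA) = 0.11/(0.0371×34.7) = 0.08545 K/W
R_float glass = L/(kA) = 0.065/(1.06×34.7) = 0.001767 K/W
R_outer film = 1/(h_o·A) = 1/(16.1×34.7) = 0.00179 K/W
R_total = 0.1177 K/W
Q = ΔT / R_total = 17 / 0.1177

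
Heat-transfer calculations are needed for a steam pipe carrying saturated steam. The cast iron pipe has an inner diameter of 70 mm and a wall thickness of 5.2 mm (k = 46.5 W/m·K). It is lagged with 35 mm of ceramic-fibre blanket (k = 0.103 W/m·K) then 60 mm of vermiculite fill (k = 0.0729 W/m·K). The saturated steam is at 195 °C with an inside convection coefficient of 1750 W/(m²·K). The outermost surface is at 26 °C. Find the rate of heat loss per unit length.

q′ ≈ 75.1 W/m

Cylindrical conduction, so R = ln(r₂/r₁)/(2πkL) per layer, in series:
R_inner film = 1/(h_i·2πr₁L) = 1/(1750×2π×0.035×1) = 0.002598 K/W
R_cast iron pipe wall = ln(40.2/35)/(2π×46.5×1) = 4.741×10^-4 K/W
R_ceramic-fibre blanket = ln(75.2/40.2)/(2π×0.103×1) = 0.9677 K/W
R_vermiculite fill = ln(135.2/75.2)/(2π×0.0729×1) = 1.281 K/W
R_total = 2.251 K/W
Q = ΔT/R_total = 169/2.251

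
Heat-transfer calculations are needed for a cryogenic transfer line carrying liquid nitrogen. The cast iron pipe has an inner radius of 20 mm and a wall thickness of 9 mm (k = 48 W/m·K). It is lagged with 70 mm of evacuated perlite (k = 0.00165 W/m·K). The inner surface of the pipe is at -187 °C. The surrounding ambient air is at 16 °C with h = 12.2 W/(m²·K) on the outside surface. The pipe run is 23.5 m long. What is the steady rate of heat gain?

Radial resistances (cylindrical: R_cond = ln(r_o/r_i)/(2πkL), R_conv = 1/(h·2πrL)):
R_cast iron pipe wall = ln(29/20)/(2π×48×23.5) = 5.243×10^-5 K/W
R_evacuated perlite = ln(99/29)/(2π×0.00165×23.5) = 5.04 K/W
R_outer film = 1/(h_o·2πr_oL) = 1/(12.2×2π×0.099×23.5) = 0.005607 K/W
R_total = 5.045 K/W
Q = ΔT/R_total = 203/5.045

Q ≈ 40.2 W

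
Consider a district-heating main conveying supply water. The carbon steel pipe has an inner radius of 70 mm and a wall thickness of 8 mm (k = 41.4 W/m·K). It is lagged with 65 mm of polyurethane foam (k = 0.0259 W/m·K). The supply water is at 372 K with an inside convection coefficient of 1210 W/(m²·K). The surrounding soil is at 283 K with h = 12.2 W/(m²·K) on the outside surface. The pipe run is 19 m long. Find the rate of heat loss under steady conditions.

Q ≈ 443 W

Per-layer cylindrical resistances, series-summed:
R_inner film = 1/(h_i·2πr₁L) = 1/(1210×2π×0.07×19) = 9.89×10^-5 K/W
R_carbon steel pipe wall = ln(78/70)/(2π×41.4×19) = 2.19×10^-5 K/W
R_polyurethane foam = ln(143/78)/(2π×0.0259×19) = 0.196 K/W
R_outer film = 1/(h_o·2πr_oL) = 1/(12.2×2π×0.143×19) = 0.004801 K/W
R_total = 0.201 K/W
Q = ΔT/R_total = 89/0.201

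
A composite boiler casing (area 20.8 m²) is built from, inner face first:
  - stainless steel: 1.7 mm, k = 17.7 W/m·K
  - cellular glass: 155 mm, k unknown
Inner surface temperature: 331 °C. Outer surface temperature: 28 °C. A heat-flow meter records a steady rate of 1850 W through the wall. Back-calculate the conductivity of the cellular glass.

k ≈ 0.0455 W/(m·K)

Thermal resistances in series:
R_stainless steel = L/(kA) = 0.0017/(17.7×20.8) = 4.618×10^-6 K/W
Sum of known resistances R_other = 4.618×10^-6 K/W
Total R = ΔT/Q = 303/1850 = 0.1638 K/W
R_cellular glass = R_total − R_other = 0.1638 K/W
k = L/(R·A) = 0.155/(0.1638×20.8)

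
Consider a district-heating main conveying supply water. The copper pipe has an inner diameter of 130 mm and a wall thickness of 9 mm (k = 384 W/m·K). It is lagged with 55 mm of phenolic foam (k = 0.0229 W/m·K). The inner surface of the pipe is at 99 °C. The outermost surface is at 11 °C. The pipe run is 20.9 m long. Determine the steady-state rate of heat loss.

Treating each annulus and film as a series resistance:
R_copper pipe wall = ln(74/65)/(2π×384×20.9) = 2.572×10^-6 K/W
R_phenolic foam = ln(129/74)/(2π×0.0229×20.9) = 0.1848 K/W
R_total = 0.1848 K/W
Q = ΔT/R_total = 88/0.1848

Q ≈ 476 W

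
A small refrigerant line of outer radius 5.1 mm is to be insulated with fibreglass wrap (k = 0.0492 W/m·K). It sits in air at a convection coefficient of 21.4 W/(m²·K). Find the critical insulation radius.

For a cylinder r_cr = k/h = 0.0492/21.4
r_cr = 2.3 mm; since the bare radius (5.1 mm) is above r_cr, any added insulation will reduce heat loss.

r_cr ≈ 2.3 mm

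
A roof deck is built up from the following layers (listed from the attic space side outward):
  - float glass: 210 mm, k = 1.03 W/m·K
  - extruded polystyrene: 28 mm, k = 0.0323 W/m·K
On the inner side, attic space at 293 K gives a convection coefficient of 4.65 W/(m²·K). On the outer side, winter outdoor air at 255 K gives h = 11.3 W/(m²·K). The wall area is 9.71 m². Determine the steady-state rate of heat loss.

Q ≈ 268 W

Model the wall as resistances in series:
R_inner film = 1/(h_i·A) = 1/(4.65×9.71) = 0.02215 K/W
R_float glass = L/(kA) = 0.21/(1.03×9.71) = 0.021 K/W
R_extruded polystyrene = L/(kA) = 0.028/(0.0323×9.71) = 0.08928 K/W
R_outer film = 1/(h_o·A) = 1/(11.3×9.71) = 0.009114 K/W
R_total = 0.1415 K/W
Q = ΔT / R_total = 38 / 0.1415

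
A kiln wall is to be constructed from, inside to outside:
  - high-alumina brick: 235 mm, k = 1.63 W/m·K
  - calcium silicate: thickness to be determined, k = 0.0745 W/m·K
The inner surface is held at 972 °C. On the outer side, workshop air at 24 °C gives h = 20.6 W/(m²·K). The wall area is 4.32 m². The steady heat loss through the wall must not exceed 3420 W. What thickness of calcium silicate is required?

L ≈ 74.9 mm

Model the wall as resistances in series:
R_high-alumina brick = L/(kA) = 0.235/(1.63×4.32) = 0.03337 K/W
R_outer film = 1/(h_o·A) = 1/(20.6×4.32) = 0.01124 K/W
Sum of the known resistances R_other = 0.04461 K/W
Required total resistance R_tot = ΔT/Q_allow = 948/3420 = 0.2772 K/W
R_calcium silicate = R_tot − R_other = 0.2326 K/W
L = R·k·A = 0.2326×0.0745×4.32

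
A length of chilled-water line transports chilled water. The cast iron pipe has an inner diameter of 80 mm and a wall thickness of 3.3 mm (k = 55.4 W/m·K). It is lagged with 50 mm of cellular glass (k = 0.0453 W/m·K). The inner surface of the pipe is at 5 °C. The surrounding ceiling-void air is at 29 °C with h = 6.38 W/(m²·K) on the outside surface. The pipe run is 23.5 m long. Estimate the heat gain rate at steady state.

Q ≈ 190 W

Cylindrical conduction, so R = ln(r₂/r₁)/(2πkL) per layer, in series:
R_cast iron pipe wall = ln(43.3/40)/(2π×55.4×23.5) = 9.691×10^-6 K/W
R_cellular glass = ln(93.3/43.3)/(2π×0.0453×23.5) = 0.1148 K/W
R_outer film = 1/(h_o·2πr_oL) = 1/(6.38×2π×0.0933×23.5) = 0.01138 K/W
R_total = 0.1262 K/W
Q = ΔT/R_total = 24/0.1262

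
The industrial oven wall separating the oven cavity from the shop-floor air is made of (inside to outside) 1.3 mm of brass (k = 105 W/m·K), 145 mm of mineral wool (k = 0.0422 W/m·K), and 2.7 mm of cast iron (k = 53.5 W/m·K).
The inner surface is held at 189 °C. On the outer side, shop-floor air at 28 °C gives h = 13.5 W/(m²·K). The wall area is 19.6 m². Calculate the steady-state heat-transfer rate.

Q ≈ 899 W

Treating each layer as a thermal resistance in series:
R_brass = L/(kA) = 0.0013/(105×19.6) = 6.317×10^-7 K/W
R_mineral wool = L/(kA) = 0.145/(0.0422×19.6) = 0.1753 K/W
R_cast iron = L/(kA) = 0.0027/(53.5×19.6) = 2.575×10^-6 K/W
R_outer film = 1/(h_o·A) = 1/(13.5×19.6) = 0.003779 K/W
R_total = 0.1791 K/W
Q = ΔT / R_total = 161 / 0.1791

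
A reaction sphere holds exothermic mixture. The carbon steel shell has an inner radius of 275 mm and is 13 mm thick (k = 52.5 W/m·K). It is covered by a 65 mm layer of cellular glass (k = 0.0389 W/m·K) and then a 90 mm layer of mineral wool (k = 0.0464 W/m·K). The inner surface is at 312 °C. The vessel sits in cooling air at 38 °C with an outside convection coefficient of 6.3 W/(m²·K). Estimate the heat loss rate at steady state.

Q ≈ 116 W

For a spherical shell R = (1/r₁ − 1/r₂)/(4πk); film R = 1/(h·4πr²). In series:
R_carbon steel shell = (1/0.275 − 1/0.288)/(4π×52.5) = 2.488×10^-4 K/W
R_cellular glass = (1/0.288 − 1/0.353)/(4π×0.0389) = 1.308 K/W
R_mineral wool = (1/0.353 − 1/0.443)/(4π×0.0464) = 0.987 K/W
R_outer film = 1/(h·4πr_o²) = 1/(6.3×4π×0.443²) = 0.06436 K/W
R_total = 2.36 K/W
Q = ΔT/R_total = 274/2.36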